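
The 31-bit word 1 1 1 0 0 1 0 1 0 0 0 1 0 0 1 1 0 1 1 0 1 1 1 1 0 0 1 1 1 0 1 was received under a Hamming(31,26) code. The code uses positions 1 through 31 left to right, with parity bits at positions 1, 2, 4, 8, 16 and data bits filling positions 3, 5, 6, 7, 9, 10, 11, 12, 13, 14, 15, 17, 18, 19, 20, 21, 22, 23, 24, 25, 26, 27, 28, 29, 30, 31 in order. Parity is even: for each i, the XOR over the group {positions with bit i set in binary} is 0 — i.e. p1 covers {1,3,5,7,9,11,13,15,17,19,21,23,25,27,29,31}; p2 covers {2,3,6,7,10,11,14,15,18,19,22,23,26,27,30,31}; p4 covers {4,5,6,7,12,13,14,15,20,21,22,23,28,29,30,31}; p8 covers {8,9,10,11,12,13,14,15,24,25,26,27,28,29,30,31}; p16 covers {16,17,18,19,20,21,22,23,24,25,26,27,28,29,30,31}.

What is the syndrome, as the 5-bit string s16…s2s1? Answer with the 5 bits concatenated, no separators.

s1 (pos 1,3,5,7,9,11,13,15,17,19,21,23,25,27,29,31): 1⊕1⊕0⊕0⊕0⊕0⊕0⊕1⊕0⊕1⊕1⊕1⊕0⊕1⊕1⊕1 = 1
s2 (pos 2,3,6,7,10,11,14,15,18,19,22,23,26,27,30,31): 1⊕1⊕1⊕0⊕0⊕0⊕0⊕1⊕1⊕1⊕1⊕1⊕0⊕1⊕0⊕1 = 0
s4 (pos 4,5,6,7,12,13,14,15,20,21,22,23,28,29,30,31): 0⊕0⊕1⊕0⊕1⊕0⊕0⊕1⊕0⊕1⊕1⊕1⊕1⊕1⊕0⊕1 = 1
s8 (pos 8,9,10,11,12,13,14,15,24,25,26,27,28,29,30,31): 1⊕0⊕0⊕0⊕1⊕0⊕0⊕1⊕1⊕0⊕0⊕1⊕1⊕1⊕0⊕1 = 0
s16 (pos 16,17,18,19,20,21,22,23,24,25,26,27,28,29,30,31): 1⊕0⊕1⊕1⊕0⊕1⊕1⊕1⊕1⊕0⊕0⊕1⊕1⊕1⊕0⊕1 = 1
Syndrome s16…s1 = 10101 → error at position 21.

10101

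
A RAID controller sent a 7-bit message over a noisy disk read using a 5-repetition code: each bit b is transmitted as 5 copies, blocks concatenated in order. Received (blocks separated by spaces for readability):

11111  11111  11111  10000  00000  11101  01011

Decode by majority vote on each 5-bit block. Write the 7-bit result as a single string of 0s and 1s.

Block 1 (11111): 5 ones → 1
Block 2 (11111): 5 ones → 1
Block 3 (11111): 5 ones → 1
Block 4 (10000): 1 one → 0
Block 5 (00000): 0 ones → 0
Block 6 (11101): 4 ones → 1
Block 7 (01011): 3 ones → 1

1110011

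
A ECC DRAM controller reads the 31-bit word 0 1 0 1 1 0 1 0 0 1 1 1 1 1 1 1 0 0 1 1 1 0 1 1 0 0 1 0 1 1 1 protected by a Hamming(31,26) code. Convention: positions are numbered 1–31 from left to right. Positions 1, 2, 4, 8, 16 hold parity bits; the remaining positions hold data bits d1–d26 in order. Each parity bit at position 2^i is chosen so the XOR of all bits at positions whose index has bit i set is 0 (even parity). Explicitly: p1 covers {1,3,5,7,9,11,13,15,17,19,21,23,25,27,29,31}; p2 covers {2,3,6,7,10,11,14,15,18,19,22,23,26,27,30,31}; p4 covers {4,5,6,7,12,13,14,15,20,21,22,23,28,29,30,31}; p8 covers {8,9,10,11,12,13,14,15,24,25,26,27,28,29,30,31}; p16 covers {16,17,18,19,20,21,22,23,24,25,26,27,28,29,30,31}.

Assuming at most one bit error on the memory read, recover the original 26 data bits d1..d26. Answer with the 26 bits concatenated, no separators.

01010111110001110110010111

s1 (pos 1,3,5,7,9,11,13,15,17,19,21,23,25,27,29,31): 0⊕0⊕1⊕1⊕0⊕1⊕1⊕1⊕0⊕1⊕1⊕1⊕0⊕1⊕1⊕1 = 1
s2 (pos 2,3,6,7,10,11,14,15,18,19,22,23,26,27,30,31): 1⊕0⊕0⊕1⊕1⊕1⊕1⊕1⊕0⊕1⊕0⊕1⊕0⊕1⊕1⊕1 = 1
s4 (pos 4,5,6,7,12,13,14,15,20,21,22,23,28,29,30,31): 1⊕1⊕0⊕1⊕1⊕1⊕1⊕1⊕1⊕1⊕0⊕1⊕0⊕1⊕1⊕1 = 1
s8 (pos 8,9,10,11,12,13,14,15,24,25,26,27,28,29,30,31): 0⊕0⊕1⊕1⊕1⊕1⊕1⊕1⊕1⊕0⊕0⊕1⊕0⊕1⊕1⊕1 = 1
s16 (pos 16,17,18,19,20,21,22,23,24,25,26,27,28,29,30,31): 1⊕0⊕0⊕1⊕1⊕1⊕0⊕1⊕1⊕0⊕0⊕1⊕0⊕1⊕1⊕1 = 0
Syndrome s16…s1 = 01111 → error at position 15.
Flip position 15: 0101101001111111001110110010111 → 0101101001111101001110110010111
Read data bits from positions 3,5,6,7,9,10,11,12,13,14,15,17,18,19,20,21,22,23,24,25,26,27,28,29,30,31: 01010111110001110110010111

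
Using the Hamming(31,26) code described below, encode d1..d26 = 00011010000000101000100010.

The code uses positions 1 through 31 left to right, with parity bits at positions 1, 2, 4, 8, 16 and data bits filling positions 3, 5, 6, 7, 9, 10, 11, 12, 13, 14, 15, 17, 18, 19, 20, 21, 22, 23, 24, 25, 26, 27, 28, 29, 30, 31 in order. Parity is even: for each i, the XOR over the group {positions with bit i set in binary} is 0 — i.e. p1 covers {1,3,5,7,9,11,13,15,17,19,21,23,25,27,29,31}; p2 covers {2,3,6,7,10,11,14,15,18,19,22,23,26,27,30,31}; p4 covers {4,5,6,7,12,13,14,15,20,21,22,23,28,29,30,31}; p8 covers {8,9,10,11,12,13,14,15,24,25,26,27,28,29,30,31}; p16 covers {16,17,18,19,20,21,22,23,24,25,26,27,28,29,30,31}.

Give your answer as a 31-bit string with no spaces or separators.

1100001010100000000101000100010

Place data at non-parity positions: p1 p2 0 p4 0 0 1 p8 1 0 1 0 0 0 0 p16 0 0 0 1 0 1 0 0 0 1 0 0 0 1 0
p1 (pos 1,3,5,7,9,11,13,15,17,19,21,23,25,27,29,31): XOR of data positions = 0⊕0⊕1⊕1⊕1⊕0⊕0⊕0⊕0⊕0⊕0⊕0⊕0⊕0⊕0 = 1
p2 (pos 2,3,6,7,10,11,14,15,18,19,22,23,26,27,30,31): XOR of data positions = 0⊕0⊕1⊕0⊕1⊕0⊕0⊕0⊕0⊕1⊕0⊕1⊕0⊕1⊕0 = 1
p4 (pos 4,5,6,7,12,13,14,15,20,21,22,23,28,29,30,31): XOR of data positions = 0⊕0⊕1⊕0⊕0⊕0⊕0⊕1⊕0⊕1⊕0⊕0⊕0⊕1⊕0 = 0
p8 (pos 8,9,10,11,12,13,14,15,24,25,26,27,28,29,30,31): XOR of data positions = 1⊕0⊕1⊕0⊕0⊕0⊕0⊕0⊕0⊕1⊕0⊕0⊕0⊕1⊕0 = 0
p16 (pos 16,17,18,19,20,21,22,23,24,25,26,27,28,29,30,31): XOR of data positions = 0⊕0⊕0⊕1⊕0⊕1⊕0⊕0⊕0⊕1⊕0⊕0⊕0⊕1⊕0 = 0
Codeword: 1100001010100000000101000100010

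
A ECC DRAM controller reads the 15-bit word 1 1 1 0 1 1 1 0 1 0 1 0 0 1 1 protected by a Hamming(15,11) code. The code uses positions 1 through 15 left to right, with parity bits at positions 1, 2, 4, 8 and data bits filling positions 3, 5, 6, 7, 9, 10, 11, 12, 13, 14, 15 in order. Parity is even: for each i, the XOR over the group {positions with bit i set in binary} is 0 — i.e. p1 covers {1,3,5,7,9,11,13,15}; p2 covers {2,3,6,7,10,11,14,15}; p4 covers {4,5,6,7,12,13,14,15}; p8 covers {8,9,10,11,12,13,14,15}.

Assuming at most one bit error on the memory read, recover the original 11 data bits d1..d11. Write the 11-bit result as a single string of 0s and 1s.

11101010011

s1 (pos 1,3,5,7,9,11,13,15): 1⊕1⊕1⊕1⊕1⊕1⊕0⊕1 = 1
s2 (pos 2,3,6,7,10,11,14,15): 1⊕1⊕1⊕1⊕0⊕1⊕1⊕1 = 1
s4 (pos 4,5,6,7,12,13,14,15): 0⊕1⊕1⊕1⊕0⊕0⊕1⊕1 = 1
s8 (pos 8,9,10,11,12,13,14,15): 0⊕1⊕0⊕1⊕0⊕0⊕1⊕1 = 0
Syndrome s8…s1 = 0111 → error at position 7.
Flip position 7: 111011101010011 → 111011001010011
Read data bits from positions 3,5,6,7,9,10,11,12,13,14,15: 11101010011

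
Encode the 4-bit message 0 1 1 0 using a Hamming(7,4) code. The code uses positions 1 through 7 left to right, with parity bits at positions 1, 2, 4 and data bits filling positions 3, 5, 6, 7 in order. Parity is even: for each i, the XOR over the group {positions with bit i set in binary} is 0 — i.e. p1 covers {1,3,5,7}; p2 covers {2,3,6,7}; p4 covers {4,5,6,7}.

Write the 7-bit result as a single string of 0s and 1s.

1100110

Place data at non-parity positions: p1 p2 0 p4 1 1 0
p1 (pos 1,3,5,7): XOR of data positions = 0⊕1⊕0 = 1
p2 (pos 2,3,6,7): XOR of data positions = 0⊕1⊕0 = 1
p4 (pos 4,5,6,7): XOR of data positions = 1⊕1⊕0 = 0
Codeword: 1100110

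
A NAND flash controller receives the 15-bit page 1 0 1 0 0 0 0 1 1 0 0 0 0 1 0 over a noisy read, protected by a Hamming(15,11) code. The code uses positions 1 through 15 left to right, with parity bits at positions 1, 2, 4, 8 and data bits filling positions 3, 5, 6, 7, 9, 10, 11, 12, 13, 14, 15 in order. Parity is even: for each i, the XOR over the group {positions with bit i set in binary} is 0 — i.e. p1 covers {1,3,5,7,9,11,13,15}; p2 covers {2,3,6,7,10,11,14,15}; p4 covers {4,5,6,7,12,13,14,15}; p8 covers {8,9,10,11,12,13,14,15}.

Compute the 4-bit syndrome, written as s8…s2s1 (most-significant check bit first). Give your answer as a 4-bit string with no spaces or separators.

1101

s1 (pos 1,3,5,7,9,11,13,15): 1⊕1⊕0⊕0⊕1⊕0⊕0⊕0 = 1
s2 (pos 2,3,6,7,10,11,14,15): 0⊕1⊕0⊕0⊕0⊕0⊕1⊕0 = 0
s4 (pos 4,5,6,7,12,13,14,15): 0⊕0⊕0⊕0⊕0⊕0⊕1⊕0 = 1
s8 (pos 8,9,10,11,12,13,14,15): 1⊕1⊕0⊕0⊕0⊕0⊕1⊕0 = 1
Syndrome s8…s1 = 1101 → error at position 13.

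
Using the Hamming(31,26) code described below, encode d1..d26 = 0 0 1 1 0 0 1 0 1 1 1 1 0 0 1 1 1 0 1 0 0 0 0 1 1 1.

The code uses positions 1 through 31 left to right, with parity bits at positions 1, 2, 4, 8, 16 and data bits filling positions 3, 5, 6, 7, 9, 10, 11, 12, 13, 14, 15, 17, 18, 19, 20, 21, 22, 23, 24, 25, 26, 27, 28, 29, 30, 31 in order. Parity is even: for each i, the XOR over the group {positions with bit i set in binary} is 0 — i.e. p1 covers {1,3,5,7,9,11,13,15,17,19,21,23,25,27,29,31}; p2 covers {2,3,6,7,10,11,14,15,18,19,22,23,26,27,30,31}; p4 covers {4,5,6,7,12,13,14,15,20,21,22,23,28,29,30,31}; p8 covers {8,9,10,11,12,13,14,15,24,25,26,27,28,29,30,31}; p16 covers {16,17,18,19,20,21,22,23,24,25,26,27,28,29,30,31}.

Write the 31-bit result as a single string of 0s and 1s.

0001011000101110100111010000111

Place data at non-parity positions: p1 p2 0 p4 0 1 1 p8 0 0 1 0 1 1 1 p16 1 0 0 1 1 1 0 1 0 0 0 0 1 1 1
p1 (pos 1,3,5,7,9,11,13,15,17,19,21,23,25,27,29,31): XOR of data positions = 0⊕0⊕1⊕0⊕1⊕1⊕1⊕1⊕0⊕1⊕0⊕0⊕0⊕1⊕1 = 0
p2 (pos 2,3,6,7,10,11,14,15,18,19,22,23,26,27,30,31): XOR of data positions = 0⊕1⊕1⊕0⊕1⊕1⊕1⊕0⊕0⊕1⊕0⊕0⊕0⊕1⊕1 = 0
p4 (pos 4,5,6,7,12,13,14,15,20,21,22,23,28,29,30,31): XOR of data positions = 0⊕1⊕1⊕0⊕1⊕1⊕1⊕1⊕1⊕1⊕0⊕0⊕1⊕1⊕1 = 1
p8 (pos 8,9,10,11,12,13,14,15,24,25,26,27,28,29,30,31): XOR of data positions = 0⊕0⊕1⊕0⊕1⊕1⊕1⊕1⊕0⊕0⊕0⊕0⊕1⊕1⊕1 = 0
p16 (pos 16,17,18,19,20,21,22,23,24,25,26,27,28,29,30,31): XOR of data positions = 1⊕0⊕0⊕1⊕1⊕1⊕0⊕1⊕0⊕0⊕0⊕0⊕1⊕1⊕1 = 0
Codeword: 0001011000101110100111010000111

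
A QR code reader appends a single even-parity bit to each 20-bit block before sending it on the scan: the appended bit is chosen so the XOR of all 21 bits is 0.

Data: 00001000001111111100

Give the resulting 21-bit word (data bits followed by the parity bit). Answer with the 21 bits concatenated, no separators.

000010000011111111001

XOR of the 20 data bits: 0⊕0⊕0⊕0⊕1⊕0⊕0⊕0⊕0⊕0⊕1⊕1⊕1⊕1⊕1⊕1⊕1⊕1⊕0⊕0 = 1
Parity bit = 1 (so all 21 bits XOR to 0).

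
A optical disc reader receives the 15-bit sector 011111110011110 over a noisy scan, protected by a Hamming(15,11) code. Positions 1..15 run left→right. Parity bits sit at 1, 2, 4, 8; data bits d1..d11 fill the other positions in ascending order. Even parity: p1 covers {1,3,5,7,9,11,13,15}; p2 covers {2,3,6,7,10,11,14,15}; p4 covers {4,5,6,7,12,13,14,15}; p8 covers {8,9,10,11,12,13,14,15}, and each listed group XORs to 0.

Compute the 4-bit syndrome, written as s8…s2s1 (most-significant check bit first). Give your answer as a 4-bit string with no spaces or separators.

s1 (pos 1,3,5,7,9,11,13,15): 0⊕1⊕1⊕1⊕0⊕1⊕1⊕0 = 1
s2 (pos 2,3,6,7,10,11,14,15): 1⊕1⊕1⊕1⊕0⊕1⊕1⊕0 = 0
s4 (pos 4,5,6,7,12,13,14,15): 1⊕1⊕1⊕1⊕1⊕1⊕1⊕0 = 1
s8 (pos 8,9,10,11,12,13,14,15): 1⊕0⊕0⊕1⊕1⊕1⊕1⊕0 = 1
Syndrome s8…s1 = 1101 → error at position 13.

1101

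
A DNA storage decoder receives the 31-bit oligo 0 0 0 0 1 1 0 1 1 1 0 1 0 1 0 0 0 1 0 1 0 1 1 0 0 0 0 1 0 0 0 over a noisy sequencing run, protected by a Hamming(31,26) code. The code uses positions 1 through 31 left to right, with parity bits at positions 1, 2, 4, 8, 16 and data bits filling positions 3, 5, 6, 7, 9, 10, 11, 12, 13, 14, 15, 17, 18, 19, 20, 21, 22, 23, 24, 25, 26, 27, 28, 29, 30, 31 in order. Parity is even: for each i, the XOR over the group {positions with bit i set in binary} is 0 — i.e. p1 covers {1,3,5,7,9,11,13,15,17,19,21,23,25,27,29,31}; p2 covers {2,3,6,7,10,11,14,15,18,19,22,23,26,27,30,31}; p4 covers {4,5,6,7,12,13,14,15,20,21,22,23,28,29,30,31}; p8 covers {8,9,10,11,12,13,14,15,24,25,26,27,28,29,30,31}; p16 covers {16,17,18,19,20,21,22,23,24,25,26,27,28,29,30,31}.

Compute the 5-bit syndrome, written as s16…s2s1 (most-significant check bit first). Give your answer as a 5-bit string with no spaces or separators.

s1 (pos 1,3,5,7,9,11,13,15,17,19,21,23,25,27,29,31): 0⊕0⊕1⊕0⊕1⊕0⊕0⊕0⊕0⊕0⊕0⊕1⊕0⊕0⊕0⊕0 = 1
s2 (pos 2,3,6,7,10,11,14,15,18,19,22,23,26,27,30,31): 0⊕0⊕1⊕0⊕1⊕0⊕1⊕0⊕1⊕0⊕1⊕1⊕0⊕0⊕0⊕0 = 0
s4 (pos 4,5,6,7,12,13,14,15,20,21,22,23,28,29,30,31): 0⊕1⊕1⊕0⊕1⊕0⊕1⊕0⊕1⊕0⊕1⊕1⊕1⊕0⊕0⊕0 = 0
s8 (pos 8,9,10,11,12,13,14,15,24,25,26,27,28,29,30,31): 1⊕1⊕1⊕0⊕1⊕0⊕1⊕0⊕0⊕0⊕0⊕0⊕1⊕0⊕0⊕0 = 0
s16 (pos 16,17,18,19,20,21,22,23,24,25,26,27,28,29,30,31): 0⊕0⊕1⊕0⊕1⊕0⊕1⊕1⊕0⊕0⊕0⊕0⊕1⊕0⊕0⊕0 = 1
Syndrome s16…s1 = 10001 → error at position 17.

10001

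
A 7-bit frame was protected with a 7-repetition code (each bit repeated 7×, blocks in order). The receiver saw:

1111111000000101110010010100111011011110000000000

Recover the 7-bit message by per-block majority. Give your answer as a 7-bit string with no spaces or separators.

Block 1 (1111111): 7 ones → 1
Block 2 (0000001): 1 one → 0
Block 3 (0111001): 4 ones → 1
Block 4 (0010100): 2 ones → 0
Block 5 (1110110): 5 ones → 1
Block 6 (1111000): 4 ones → 1
Block 7 (0000000): 0 ones → 0

1010110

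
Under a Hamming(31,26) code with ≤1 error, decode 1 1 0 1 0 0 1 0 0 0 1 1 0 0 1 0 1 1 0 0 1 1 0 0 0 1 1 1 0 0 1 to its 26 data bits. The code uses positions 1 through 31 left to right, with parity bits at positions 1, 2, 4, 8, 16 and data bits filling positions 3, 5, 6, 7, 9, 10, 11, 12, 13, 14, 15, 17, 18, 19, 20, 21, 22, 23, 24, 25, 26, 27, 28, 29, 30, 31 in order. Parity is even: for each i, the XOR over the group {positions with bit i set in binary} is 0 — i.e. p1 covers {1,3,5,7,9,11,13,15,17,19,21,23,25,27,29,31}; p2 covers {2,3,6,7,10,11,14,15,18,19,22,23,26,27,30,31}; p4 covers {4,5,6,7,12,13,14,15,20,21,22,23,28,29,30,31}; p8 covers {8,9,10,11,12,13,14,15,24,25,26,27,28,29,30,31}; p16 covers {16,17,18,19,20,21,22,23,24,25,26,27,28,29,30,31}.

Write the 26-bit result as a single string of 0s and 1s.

00010111001110011000111001

s1 (pos 1,3,5,7,9,11,13,15,17,19,21,23,25,27,29,31): 1⊕0⊕0⊕1⊕0⊕1⊕0⊕1⊕1⊕0⊕1⊕0⊕0⊕1⊕0⊕1 = 0
s2 (pos 2,3,6,7,10,11,14,15,18,19,22,23,26,27,30,31): 1⊕0⊕0⊕1⊕0⊕1⊕0⊕1⊕1⊕0⊕1⊕0⊕1⊕1⊕0⊕1 = 1
s4 (pos 4,5,6,7,12,13,14,15,20,21,22,23,28,29,30,31): 1⊕0⊕0⊕1⊕1⊕0⊕0⊕1⊕0⊕1⊕1⊕0⊕1⊕0⊕0⊕1 = 0
s8 (pos 8,9,10,11,12,13,14,15,24,25,26,27,28,29,30,31): 0⊕0⊕0⊕1⊕1⊕0⊕0⊕1⊕0⊕0⊕1⊕1⊕1⊕0⊕0⊕1 = 1
s16 (pos 16,17,18,19,20,21,22,23,24,25,26,27,28,29,30,31): 0⊕1⊕1⊕0⊕0⊕1⊕1⊕0⊕0⊕0⊕1⊕1⊕1⊕0⊕0⊕1 = 0
Syndrome s16…s1 = 01010 → error at position 10.
Flip position 10: 1101001000110010110011000111001 → 1101001001110010110011000111001
Read data bits from positions 3,5,6,7,9,10,11,12,13,14,15,17,18,19,20,21,22,23,24,25,26,27,28,29,30,31: 00010111001110011000111001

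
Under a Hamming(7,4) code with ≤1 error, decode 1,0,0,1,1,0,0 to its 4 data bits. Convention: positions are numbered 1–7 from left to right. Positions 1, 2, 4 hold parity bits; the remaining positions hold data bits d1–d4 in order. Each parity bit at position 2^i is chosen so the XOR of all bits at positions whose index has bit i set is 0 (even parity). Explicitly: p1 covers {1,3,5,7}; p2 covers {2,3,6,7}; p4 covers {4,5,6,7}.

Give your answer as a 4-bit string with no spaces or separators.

0100

s1 (pos 1,3,5,7): 1⊕0⊕1⊕0 = 0
s2 (pos 2,3,6,7): 0⊕0⊕0⊕0 = 0
s4 (pos 4,5,6,7): 1⊕1⊕0⊕0 = 0
Syndrome s4…s1 = 000 → no error.
Read data bits from positions 3,5,6,7: 0100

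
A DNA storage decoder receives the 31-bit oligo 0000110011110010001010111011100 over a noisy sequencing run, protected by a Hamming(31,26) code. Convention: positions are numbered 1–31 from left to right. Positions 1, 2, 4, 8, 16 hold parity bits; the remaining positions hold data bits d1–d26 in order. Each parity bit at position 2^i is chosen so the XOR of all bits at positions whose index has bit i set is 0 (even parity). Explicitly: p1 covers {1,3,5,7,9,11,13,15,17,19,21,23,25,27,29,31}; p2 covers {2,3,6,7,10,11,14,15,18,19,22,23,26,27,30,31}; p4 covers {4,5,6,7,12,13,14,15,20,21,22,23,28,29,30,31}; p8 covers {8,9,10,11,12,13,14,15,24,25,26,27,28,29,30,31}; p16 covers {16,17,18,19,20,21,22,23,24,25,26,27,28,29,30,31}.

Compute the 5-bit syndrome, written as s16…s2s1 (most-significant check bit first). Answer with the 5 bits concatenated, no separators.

s1 (pos 1,3,5,7,9,11,13,15,17,19,21,23,25,27,29,31): 0⊕0⊕1⊕0⊕1⊕1⊕0⊕1⊕0⊕1⊕1⊕1⊕1⊕1⊕1⊕0 = 0
s2 (pos 2,3,6,7,10,11,14,15,18,19,22,23,26,27,30,31): 0⊕0⊕1⊕0⊕1⊕1⊕0⊕1⊕0⊕1⊕0⊕1⊕0⊕1⊕0⊕0 = 1
s4 (pos 4,5,6,7,12,13,14,15,20,21,22,23,28,29,30,31): 0⊕1⊕1⊕0⊕1⊕0⊕0⊕1⊕0⊕1⊕0⊕1⊕1⊕1⊕0⊕0 = 0
s8 (pos 8,9,10,11,12,13,14,15,24,25,26,27,28,29,30,31): 0⊕1⊕1⊕1⊕1⊕0⊕0⊕1⊕1⊕1⊕0⊕1⊕1⊕1⊕0⊕0 = 0
s16 (pos 16,17,18,19,20,21,22,23,24,25,26,27,28,29,30,31): 0⊕0⊕0⊕1⊕0⊕1⊕0⊕1⊕1⊕1⊕0⊕1⊕1⊕1⊕0⊕0 = 0
Syndrome s16…s1 = 00010 → error at position 2.

00010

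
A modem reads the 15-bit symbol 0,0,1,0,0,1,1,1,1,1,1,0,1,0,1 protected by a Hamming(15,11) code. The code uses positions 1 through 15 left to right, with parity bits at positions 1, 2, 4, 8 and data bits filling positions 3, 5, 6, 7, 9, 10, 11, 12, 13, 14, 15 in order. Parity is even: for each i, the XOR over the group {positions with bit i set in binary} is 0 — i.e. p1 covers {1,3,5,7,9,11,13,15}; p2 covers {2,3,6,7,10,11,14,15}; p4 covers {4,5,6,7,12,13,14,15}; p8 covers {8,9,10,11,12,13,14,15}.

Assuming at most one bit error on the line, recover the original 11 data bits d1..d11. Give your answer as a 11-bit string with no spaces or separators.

10111110101

s1 (pos 1,3,5,7,9,11,13,15): 0⊕1⊕0⊕1⊕1⊕1⊕1⊕1 = 0
s2 (pos 2,3,6,7,10,11,14,15): 0⊕1⊕1⊕1⊕1⊕1⊕0⊕1 = 0
s4 (pos 4,5,6,7,12,13,14,15): 0⊕0⊕1⊕1⊕0⊕1⊕0⊕1 = 0
s8 (pos 8,9,10,11,12,13,14,15): 1⊕1⊕1⊕1⊕0⊕1⊕0⊕1 = 0
Syndrome s8…s1 = 0000 → no error.
Read data bits from positions 3,5,6,7,9,10,11,12,13,14,15: 10111110101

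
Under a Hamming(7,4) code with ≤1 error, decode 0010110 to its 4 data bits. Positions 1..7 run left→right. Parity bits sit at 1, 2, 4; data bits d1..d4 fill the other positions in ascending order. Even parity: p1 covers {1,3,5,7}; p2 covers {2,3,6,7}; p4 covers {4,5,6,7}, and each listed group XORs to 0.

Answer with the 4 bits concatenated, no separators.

1110

s1 (pos 1,3,5,7): 0⊕1⊕1⊕0 = 0
s2 (pos 2,3,6,7): 0⊕1⊕1⊕0 = 0
s4 (pos 4,5,6,7): 0⊕1⊕1⊕0 = 0
Syndrome s4…s1 = 000 → no error.
Read data bits from positions 3,5,6,7: 1110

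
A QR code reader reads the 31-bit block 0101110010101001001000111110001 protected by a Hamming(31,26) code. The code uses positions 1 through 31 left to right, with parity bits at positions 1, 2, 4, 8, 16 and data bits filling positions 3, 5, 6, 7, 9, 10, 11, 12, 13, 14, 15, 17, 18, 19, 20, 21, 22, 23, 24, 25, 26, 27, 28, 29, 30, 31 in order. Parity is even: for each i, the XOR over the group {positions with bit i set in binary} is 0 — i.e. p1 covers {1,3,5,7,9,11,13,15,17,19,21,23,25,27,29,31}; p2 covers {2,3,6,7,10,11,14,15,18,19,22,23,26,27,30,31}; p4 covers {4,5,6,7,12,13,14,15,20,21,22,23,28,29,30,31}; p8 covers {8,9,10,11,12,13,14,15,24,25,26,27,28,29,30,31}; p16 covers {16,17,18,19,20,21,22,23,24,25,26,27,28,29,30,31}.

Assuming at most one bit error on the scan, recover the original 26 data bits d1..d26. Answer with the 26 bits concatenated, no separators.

01101010100001000111110001

s1 (pos 1,3,5,7,9,11,13,15,17,19,21,23,25,27,29,31): 0⊕0⊕1⊕0⊕1⊕1⊕1⊕0⊕0⊕1⊕0⊕1⊕1⊕1⊕0⊕1 = 1
s2 (pos 2,3,6,7,10,11,14,15,18,19,22,23,26,27,30,31): 1⊕0⊕1⊕0⊕0⊕1⊕0⊕0⊕0⊕1⊕0⊕1⊕1⊕1⊕0⊕1 = 0
s4 (pos 4,5,6,7,12,13,14,15,20,21,22,23,28,29,30,31): 1⊕1⊕1⊕0⊕0⊕1⊕0⊕0⊕0⊕0⊕0⊕1⊕0⊕0⊕0⊕1 = 0
s8 (pos 8,9,10,11,12,13,14,15,24,25,26,27,28,29,30,31): 0⊕1⊕0⊕1⊕0⊕1⊕0⊕0⊕1⊕1⊕1⊕1⊕0⊕0⊕0⊕1 = 0
s16 (pos 16,17,18,19,20,21,22,23,24,25,26,27,28,29,30,31): 1⊕0⊕0⊕1⊕0⊕0⊕0⊕1⊕1⊕1⊕1⊕1⊕0⊕0⊕0⊕1 = 0
Syndrome s16…s1 = 00001 → error at position 1.
Flip position 1: 0101110010101001001000111110001 → 1101110010101001001000111110001
Read data bits from positions 3,5,6,7,9,10,11,12,13,14,15,17,18,19,20,21,22,23,24,25,26,27,28,29,30,31: 01101010100001000111110001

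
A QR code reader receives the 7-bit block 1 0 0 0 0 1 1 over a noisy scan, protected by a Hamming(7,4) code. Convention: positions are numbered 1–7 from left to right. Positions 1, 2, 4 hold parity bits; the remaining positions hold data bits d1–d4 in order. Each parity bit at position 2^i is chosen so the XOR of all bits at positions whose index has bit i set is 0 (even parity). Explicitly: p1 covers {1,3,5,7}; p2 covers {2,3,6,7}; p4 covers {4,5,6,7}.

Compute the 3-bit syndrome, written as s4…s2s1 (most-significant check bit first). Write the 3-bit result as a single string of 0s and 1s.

000

s1 (pos 1,3,5,7): 1⊕0⊕0⊕1 = 0
s2 (pos 2,3,6,7): 0⊕0⊕1⊕1 = 0
s4 (pos 4,5,6,7): 0⊕0⊕1⊕1 = 0
Syndrome s4…s1 = 000 → no error.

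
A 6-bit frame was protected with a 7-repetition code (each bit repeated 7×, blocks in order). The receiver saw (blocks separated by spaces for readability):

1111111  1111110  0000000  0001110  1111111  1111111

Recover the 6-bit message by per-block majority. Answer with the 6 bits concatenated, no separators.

Block 1 (1111111): 7 ones → 1
Block 2 (1111110): 6 ones → 1
Block 3 (0000000): 0 ones → 0
Block 4 (0001110): 3 ones → 0
Block 5 (1111111): 7 ones → 1
Block 6 (1111111): 7 ones → 1

110011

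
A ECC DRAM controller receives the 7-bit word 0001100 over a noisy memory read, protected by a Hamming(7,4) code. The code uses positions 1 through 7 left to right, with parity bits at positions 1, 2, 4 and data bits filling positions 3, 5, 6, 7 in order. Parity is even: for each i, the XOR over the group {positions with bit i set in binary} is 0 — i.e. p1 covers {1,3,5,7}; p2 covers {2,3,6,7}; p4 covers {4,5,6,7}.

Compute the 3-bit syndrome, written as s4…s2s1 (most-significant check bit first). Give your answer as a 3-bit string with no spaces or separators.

s1 (pos 1,3,5,7): 0⊕0⊕1⊕0 = 1
s2 (pos 2,3,6,7): 0⊕0⊕0⊕0 = 0
s4 (pos 4,5,6,7): 1⊕1⊕0⊕0 = 0
Syndrome s4…s1 = 001 → error at position 1.

001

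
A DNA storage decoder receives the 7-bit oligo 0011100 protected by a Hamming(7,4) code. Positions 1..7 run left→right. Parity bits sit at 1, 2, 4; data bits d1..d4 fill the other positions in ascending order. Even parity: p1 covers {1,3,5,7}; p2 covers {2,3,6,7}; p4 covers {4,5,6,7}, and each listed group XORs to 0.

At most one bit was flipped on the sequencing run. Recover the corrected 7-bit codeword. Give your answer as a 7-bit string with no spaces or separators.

s1 (pos 1,3,5,7): 0⊕1⊕1⊕0 = 0
s2 (pos 2,3,6,7): 0⊕1⊕0⊕0 = 1
s4 (pos 4,5,6,7): 1⊕1⊕0⊕0 = 0
Syndrome s4…s1 = 010 → error at position 2.
Flip position 2: 0011100 → 0111100

0111100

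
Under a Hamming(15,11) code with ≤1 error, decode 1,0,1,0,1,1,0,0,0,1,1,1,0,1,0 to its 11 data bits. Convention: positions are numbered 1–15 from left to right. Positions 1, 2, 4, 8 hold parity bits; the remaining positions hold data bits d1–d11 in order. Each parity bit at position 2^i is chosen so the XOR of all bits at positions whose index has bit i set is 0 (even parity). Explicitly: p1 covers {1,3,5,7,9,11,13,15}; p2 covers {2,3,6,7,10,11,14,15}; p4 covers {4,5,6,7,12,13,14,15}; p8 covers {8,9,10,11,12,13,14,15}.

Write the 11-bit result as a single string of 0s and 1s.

s1 (pos 1,3,5,7,9,11,13,15): 1⊕1⊕1⊕0⊕0⊕1⊕0⊕0 = 0
s2 (pos 2,3,6,7,10,11,14,15): 0⊕1⊕1⊕0⊕1⊕1⊕1⊕0 = 1
s4 (pos 4,5,6,7,12,13,14,15): 0⊕1⊕1⊕0⊕1⊕0⊕1⊕0 = 0
s8 (pos 8,9,10,11,12,13,14,15): 0⊕0⊕1⊕1⊕1⊕0⊕1⊕0 = 0
Syndrome s8…s1 = 0010 → error at position 2.
Flip position 2: 101011000111010 → 111011000111010
Read data bits from positions 3,5,6,7,9,10,11,12,13,14,15: 11100111010

11100111010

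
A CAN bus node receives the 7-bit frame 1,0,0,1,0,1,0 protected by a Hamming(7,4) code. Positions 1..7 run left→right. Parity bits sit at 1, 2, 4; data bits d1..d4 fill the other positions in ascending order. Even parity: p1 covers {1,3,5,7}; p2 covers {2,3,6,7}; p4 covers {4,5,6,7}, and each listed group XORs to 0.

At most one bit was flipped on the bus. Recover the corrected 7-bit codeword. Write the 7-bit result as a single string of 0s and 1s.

1011010

s1 (pos 1,3,5,7): 1⊕0⊕0⊕0 = 1
s2 (pos 2,3,6,7): 0⊕0⊕1⊕0 = 1
s4 (pos 4,5,6,7): 1⊕0⊕1⊕0 = 0
Syndrome s4…s1 = 011 → error at position 3.
Flip position 3: 1001010 → 1011010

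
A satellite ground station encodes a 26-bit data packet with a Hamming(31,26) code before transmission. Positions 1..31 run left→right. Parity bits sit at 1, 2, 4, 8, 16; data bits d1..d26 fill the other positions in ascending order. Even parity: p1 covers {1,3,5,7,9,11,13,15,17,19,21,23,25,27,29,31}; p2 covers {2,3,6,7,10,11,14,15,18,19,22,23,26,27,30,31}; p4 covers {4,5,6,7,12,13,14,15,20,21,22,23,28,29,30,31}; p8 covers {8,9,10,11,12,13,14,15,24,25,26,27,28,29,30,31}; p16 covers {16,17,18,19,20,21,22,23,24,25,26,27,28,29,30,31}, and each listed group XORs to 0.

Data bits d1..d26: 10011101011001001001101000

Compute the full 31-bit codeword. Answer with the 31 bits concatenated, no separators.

Place data at non-parity positions: p1 p2 1 p4 0 0 1 p8 1 1 0 1 0 1 1 p16 0 0 1 0 0 1 0 0 1 1 0 1 0 0 0
p1 (pos 1,3,5,7,9,11,13,15,17,19,21,23,25,27,29,31): XOR of data positions = 1⊕0⊕1⊕1⊕0⊕0⊕1⊕0⊕1⊕0⊕0⊕1⊕0⊕0⊕0 = 0
p2 (pos 2,3,6,7,10,11,14,15,18,19,22,23,26,27,30,31): XOR of data positions = 1⊕0⊕1⊕1⊕0⊕1⊕1⊕0⊕1⊕1⊕0⊕1⊕0⊕0⊕0 = 0
p4 (pos 4,5,6,7,12,13,14,15,20,21,22,23,28,29,30,31): XOR of data positions = 0⊕0⊕1⊕1⊕0⊕1⊕1⊕0⊕0⊕1⊕0⊕1⊕0⊕0⊕0 = 0
p8 (pos 8,9,10,11,12,13,14,15,24,25,26,27,28,29,30,31): XOR of data positions = 1⊕1⊕0⊕1⊕0⊕1⊕1⊕0⊕1⊕1⊕0⊕1⊕0⊕0⊕0 = 0
p16 (pos 16,17,18,19,20,21,22,23,24,25,26,27,28,29,30,31): XOR of data positions = 0⊕0⊕1⊕0⊕0⊕1⊕0⊕0⊕1⊕1⊕0⊕1⊕0⊕0⊕0 = 1
Codeword: 0010001011010111001001001101000

0010001011010111001001001101000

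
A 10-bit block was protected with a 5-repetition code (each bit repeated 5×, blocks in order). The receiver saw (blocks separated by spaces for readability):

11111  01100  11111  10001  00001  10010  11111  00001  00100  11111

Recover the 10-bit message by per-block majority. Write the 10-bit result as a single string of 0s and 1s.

1010001001

Block 1 (11111): 5 ones → 1
Block 2 (01100): 2 ones → 0
Block 3 (11111): 5 ones → 1
Block 4 (10001): 2 ones → 0
Block 5 (00001): 1 one → 0
Block 6 (10010): 2 ones → 0
Block 7 (11111): 5 ones → 1
Block 8 (00001): 1 one → 0
Block 9 (00100): 1 one → 0
Block 10 (11111): 5 ones → 1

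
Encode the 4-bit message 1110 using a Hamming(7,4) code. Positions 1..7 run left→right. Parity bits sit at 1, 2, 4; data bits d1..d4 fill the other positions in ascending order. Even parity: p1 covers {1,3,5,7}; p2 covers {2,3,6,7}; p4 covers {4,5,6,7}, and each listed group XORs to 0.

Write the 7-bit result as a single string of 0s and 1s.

0010110

Place data at non-parity positions: p1 p2 1 p4 1 1 0
p1 (pos 1,3,5,7): XOR of data positions = 1⊕1⊕0 = 0
p2 (pos 2,3,6,7): XOR of data positions = 1⊕1⊕0 = 0
p4 (pos 4,5,6,7): XOR of data positions = 1⊕1⊕0 = 0
Codeword: 0010110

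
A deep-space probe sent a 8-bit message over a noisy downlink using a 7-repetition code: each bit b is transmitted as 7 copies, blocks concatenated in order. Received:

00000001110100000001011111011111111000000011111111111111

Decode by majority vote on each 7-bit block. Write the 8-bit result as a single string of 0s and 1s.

Block 1 (0000000): 0 ones → 0
Block 2 (1110100): 4 ones → 1
Block 3 (0000010): 1 one → 0
Block 4 (1111101): 6 ones → 1
Block 5 (1111111): 7 ones → 1
Block 6 (0000000): 0 ones → 0
Block 7 (1111111): 7 ones → 1
Block 8 (1111111): 7 ones → 1

01011011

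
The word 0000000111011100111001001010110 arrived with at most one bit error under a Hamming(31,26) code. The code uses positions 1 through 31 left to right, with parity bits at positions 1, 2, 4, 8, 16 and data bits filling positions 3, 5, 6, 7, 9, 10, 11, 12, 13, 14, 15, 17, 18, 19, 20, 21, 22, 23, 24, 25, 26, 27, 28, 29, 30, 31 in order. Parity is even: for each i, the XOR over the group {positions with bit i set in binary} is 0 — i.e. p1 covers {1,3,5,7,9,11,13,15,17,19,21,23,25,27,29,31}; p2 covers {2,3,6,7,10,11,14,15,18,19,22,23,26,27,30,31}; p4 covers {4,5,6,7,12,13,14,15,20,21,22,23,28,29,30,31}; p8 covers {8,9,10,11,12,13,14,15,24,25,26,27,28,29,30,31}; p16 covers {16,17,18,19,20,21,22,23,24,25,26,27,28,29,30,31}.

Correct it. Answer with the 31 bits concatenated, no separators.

0010000111011100111001001010110

s1 (pos 1,3,5,7,9,11,13,15,17,19,21,23,25,27,29,31): 0⊕0⊕0⊕0⊕1⊕0⊕1⊕0⊕1⊕1⊕0⊕0⊕1⊕1⊕1⊕0 = 1
s2 (pos 2,3,6,7,10,11,14,15,18,19,22,23,26,27,30,31): 0⊕0⊕0⊕0⊕1⊕0⊕1⊕0⊕1⊕1⊕1⊕0⊕0⊕1⊕1⊕0 = 1
s4 (pos 4,5,6,7,12,13,14,15,20,21,22,23,28,29,30,31): 0⊕0⊕0⊕0⊕1⊕1⊕1⊕0⊕0⊕0⊕1⊕0⊕0⊕1⊕1⊕0 = 0
s8 (pos 8,9,10,11,12,13,14,15,24,25,26,27,28,29,30,31): 1⊕1⊕1⊕0⊕1⊕1⊕1⊕0⊕0⊕1⊕0⊕1⊕0⊕1⊕1⊕0 = 0
s16 (pos 16,17,18,19,20,21,22,23,24,25,26,27,28,29,30,31): 0⊕1⊕1⊕1⊕0⊕0⊕1⊕0⊕0⊕1⊕0⊕1⊕0⊕1⊕1⊕0 = 0
Syndrome s16…s1 = 00011 → error at position 3.
Flip position 3: 0000000111011100111001001010110 → 0010000111011100111001001010110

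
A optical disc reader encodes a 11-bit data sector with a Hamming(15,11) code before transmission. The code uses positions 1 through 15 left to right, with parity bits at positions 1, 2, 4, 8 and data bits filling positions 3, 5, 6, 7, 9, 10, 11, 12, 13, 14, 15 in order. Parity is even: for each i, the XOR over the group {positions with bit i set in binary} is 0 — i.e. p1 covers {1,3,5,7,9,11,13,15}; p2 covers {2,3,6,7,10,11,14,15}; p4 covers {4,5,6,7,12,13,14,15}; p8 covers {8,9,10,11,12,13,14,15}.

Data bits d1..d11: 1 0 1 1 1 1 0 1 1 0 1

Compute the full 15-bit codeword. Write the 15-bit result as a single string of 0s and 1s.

Place data at non-parity positions: p1 p2 1 p4 0 1 1 p8 1 1 0 1 1 0 1
p1 (pos 1,3,5,7,9,11,13,15): XOR of data positions = 1⊕0⊕1⊕1⊕0⊕1⊕1 = 1
p2 (pos 2,3,6,7,10,11,14,15): XOR of data positions = 1⊕1⊕1⊕1⊕0⊕0⊕1 = 1
p4 (pos 4,5,6,7,12,13,14,15): XOR of data positions = 0⊕1⊕1⊕1⊕1⊕0⊕1 = 1
p8 (pos 8,9,10,11,12,13,14,15): XOR of data positions = 1⊕1⊕0⊕1⊕1⊕0⊕1 = 1
Codeword: 111101111101101

111101111101101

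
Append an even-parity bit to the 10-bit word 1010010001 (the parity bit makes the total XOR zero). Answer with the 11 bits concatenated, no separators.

XOR of the 10 data bits: 1⊕0⊕1⊕0⊕0⊕1⊕0⊕0⊕0⊕1 = 0
Parity bit = 0 (so all 11 bits XOR to 0).

10100100010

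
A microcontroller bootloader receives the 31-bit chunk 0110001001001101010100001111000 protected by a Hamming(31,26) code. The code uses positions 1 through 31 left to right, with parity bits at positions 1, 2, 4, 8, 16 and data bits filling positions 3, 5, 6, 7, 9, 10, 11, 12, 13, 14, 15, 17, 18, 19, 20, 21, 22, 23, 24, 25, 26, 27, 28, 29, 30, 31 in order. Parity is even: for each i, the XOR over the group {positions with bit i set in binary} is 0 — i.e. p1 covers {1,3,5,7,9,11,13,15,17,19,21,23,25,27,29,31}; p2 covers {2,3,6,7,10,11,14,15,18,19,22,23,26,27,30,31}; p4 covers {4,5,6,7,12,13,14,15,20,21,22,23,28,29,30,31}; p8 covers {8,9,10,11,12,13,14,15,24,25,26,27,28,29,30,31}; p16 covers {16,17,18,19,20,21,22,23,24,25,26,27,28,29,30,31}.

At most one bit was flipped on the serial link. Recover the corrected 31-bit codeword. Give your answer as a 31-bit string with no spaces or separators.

0110001001001101010100001111100

s1 (pos 1,3,5,7,9,11,13,15,17,19,21,23,25,27,29,31): 0⊕1⊕0⊕1⊕0⊕0⊕1⊕0⊕0⊕0⊕0⊕0⊕1⊕1⊕0⊕0 = 1
s2 (pos 2,3,6,7,10,11,14,15,18,19,22,23,26,27,30,31): 1⊕1⊕0⊕1⊕1⊕0⊕1⊕0⊕1⊕0⊕0⊕0⊕1⊕1⊕0⊕0 = 0
s4 (pos 4,5,6,7,12,13,14,15,20,21,22,23,28,29,30,31): 0⊕0⊕0⊕1⊕0⊕1⊕1⊕0⊕1⊕0⊕0⊕0⊕1⊕0⊕0⊕0 = 1
s8 (pos 8,9,10,11,12,13,14,15,24,25,26,27,28,29,30,31): 0⊕0⊕1⊕0⊕0⊕1⊕1⊕0⊕0⊕1⊕1⊕1⊕1⊕0⊕0⊕0 = 1
s16 (pos 16,17,18,19,20,21,22,23,24,25,26,27,28,29,30,31): 1⊕0⊕1⊕0⊕1⊕0⊕0⊕0⊕0⊕1⊕1⊕1⊕1⊕0⊕0⊕0 = 1
Syndrome s16…s1 = 11101 → error at position 29.
Flip position 29: 0110001001001101010100001111000 → 0110001001001101010100001111100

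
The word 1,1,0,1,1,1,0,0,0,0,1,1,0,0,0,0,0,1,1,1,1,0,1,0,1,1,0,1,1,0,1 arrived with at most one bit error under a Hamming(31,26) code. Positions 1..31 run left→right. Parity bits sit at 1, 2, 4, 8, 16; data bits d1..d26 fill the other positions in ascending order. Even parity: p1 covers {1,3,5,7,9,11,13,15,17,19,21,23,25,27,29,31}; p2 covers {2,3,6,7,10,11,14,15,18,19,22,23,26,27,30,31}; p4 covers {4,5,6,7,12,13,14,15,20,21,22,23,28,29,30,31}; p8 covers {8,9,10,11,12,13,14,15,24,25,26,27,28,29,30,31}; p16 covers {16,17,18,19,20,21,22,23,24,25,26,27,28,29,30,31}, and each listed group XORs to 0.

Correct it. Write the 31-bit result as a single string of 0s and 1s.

s1 (pos 1,3,5,7,9,11,13,15,17,19,21,23,25,27,29,31): 1⊕0⊕1⊕0⊕0⊕1⊕0⊕0⊕0⊕1⊕1⊕1⊕1⊕0⊕1⊕1 = 1
s2 (pos 2,3,6,7,10,11,14,15,18,19,22,23,26,27,30,31): 1⊕0⊕1⊕0⊕0⊕1⊕0⊕0⊕1⊕1⊕0⊕1⊕1⊕0⊕0⊕1 = 0
s4 (pos 4,5,6,7,12,13,14,15,20,21,22,23,28,29,30,31): 1⊕1⊕1⊕0⊕1⊕0⊕0⊕0⊕1⊕1⊕0⊕1⊕1⊕1⊕0⊕1 = 0
s8 (pos 8,9,10,11,12,13,14,15,24,25,26,27,28,29,30,31): 0⊕0⊕0⊕1⊕1⊕0⊕0⊕0⊕0⊕1⊕1⊕0⊕1⊕1⊕0⊕1 = 1
s16 (pos 16,17,18,19,20,21,22,23,24,25,26,27,28,29,30,31): 0⊕0⊕1⊕1⊕1⊕1⊕0⊕1⊕0⊕1⊕1⊕0⊕1⊕1⊕0⊕1 = 0
Syndrome s16…s1 = 01001 → error at position 9.
Flip position 9: 1101110000110000011110101101101 → 1101110010110000011110101101101

1101110010110000011110101101101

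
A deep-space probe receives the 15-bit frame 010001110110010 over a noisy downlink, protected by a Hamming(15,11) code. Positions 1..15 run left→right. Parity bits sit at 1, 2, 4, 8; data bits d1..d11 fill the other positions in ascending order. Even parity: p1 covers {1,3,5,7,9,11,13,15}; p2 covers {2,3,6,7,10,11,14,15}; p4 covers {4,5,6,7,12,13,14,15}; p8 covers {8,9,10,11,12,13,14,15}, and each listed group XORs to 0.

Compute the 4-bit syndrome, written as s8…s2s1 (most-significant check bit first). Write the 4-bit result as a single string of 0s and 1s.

0100

s1 (pos 1,3,5,7,9,11,13,15): 0⊕0⊕0⊕1⊕0⊕1⊕0⊕0 = 0
s2 (pos 2,3,6,7,10,11,14,15): 1⊕0⊕1⊕1⊕1⊕1⊕1⊕0 = 0
s4 (pos 4,5,6,7,12,13,14,15): 0⊕0⊕1⊕1⊕0⊕0⊕1⊕0 = 1
s8 (pos 8,9,10,11,12,13,14,15): 1⊕0⊕1⊕1⊕0⊕0⊕1⊕0 = 0
Syndrome s8…s1 = 0100 → error at position 4.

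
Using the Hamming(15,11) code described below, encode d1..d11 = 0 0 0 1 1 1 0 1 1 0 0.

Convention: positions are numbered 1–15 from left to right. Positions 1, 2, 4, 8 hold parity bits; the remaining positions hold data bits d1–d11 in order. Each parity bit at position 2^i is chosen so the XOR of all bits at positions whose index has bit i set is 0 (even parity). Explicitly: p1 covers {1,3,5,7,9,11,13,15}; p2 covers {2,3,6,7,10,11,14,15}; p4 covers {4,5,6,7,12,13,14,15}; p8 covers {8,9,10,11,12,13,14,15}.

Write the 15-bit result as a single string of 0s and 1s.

100100101101100

Place data at non-parity positions: p1 p2 0 p4 0 0 1 p8 1 1 0 1 1 0 0
p1 (pos 1,3,5,7,9,11,13,15): XOR of data positions = 0⊕0⊕1⊕1⊕0⊕1⊕0 = 1
p2 (pos 2,3,6,7,10,11,14,15): XOR of data positions = 0⊕0⊕1⊕1⊕0⊕0⊕0 = 0
p4 (pos 4,5,6,7,12,13,14,15): XOR of data positions = 0⊕0⊕1⊕1⊕1⊕0⊕0 = 1
p8 (pos 8,9,10,11,12,13,14,15): XOR of data positions = 1⊕1⊕0⊕1⊕1⊕0⊕0 = 0
Codeword: 100100101101100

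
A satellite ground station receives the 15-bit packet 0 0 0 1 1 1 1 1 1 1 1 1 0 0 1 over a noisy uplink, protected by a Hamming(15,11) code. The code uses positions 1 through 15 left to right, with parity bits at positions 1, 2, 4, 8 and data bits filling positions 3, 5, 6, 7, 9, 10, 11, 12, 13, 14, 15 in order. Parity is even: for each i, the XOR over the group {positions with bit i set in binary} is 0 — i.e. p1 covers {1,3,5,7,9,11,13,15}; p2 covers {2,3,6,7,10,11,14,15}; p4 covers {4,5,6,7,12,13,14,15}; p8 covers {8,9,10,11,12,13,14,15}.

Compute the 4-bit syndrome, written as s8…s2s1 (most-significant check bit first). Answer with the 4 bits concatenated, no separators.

s1 (pos 1,3,5,7,9,11,13,15): 0⊕0⊕1⊕1⊕1⊕1⊕0⊕1 = 1
s2 (pos 2,3,6,7,10,11,14,15): 0⊕0⊕1⊕1⊕1⊕1⊕0⊕1 = 1
s4 (pos 4,5,6,7,12,13,14,15): 1⊕1⊕1⊕1⊕1⊕0⊕0⊕1 = 0
s8 (pos 8,9,10,11,12,13,14,15): 1⊕1⊕1⊕1⊕1⊕0⊕0⊕1 = 0
Syndrome s8…s1 = 0011 → error at position 3.

0011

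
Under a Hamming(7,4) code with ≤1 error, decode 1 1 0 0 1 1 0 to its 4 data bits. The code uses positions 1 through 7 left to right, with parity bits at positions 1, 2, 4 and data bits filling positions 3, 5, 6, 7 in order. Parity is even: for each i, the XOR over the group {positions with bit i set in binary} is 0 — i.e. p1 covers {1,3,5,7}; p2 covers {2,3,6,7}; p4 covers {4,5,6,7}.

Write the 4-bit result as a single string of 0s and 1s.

0110

s1 (pos 1,3,5,7): 1⊕0⊕1⊕0 = 0
s2 (pos 2,3,6,7): 1⊕0⊕1⊕0 = 0
s4 (pos 4,5,6,7): 0⊕1⊕1⊕0 = 0
Syndrome s4…s1 = 000 → no error.
Read data bits from positions 3,5,6,7: 0110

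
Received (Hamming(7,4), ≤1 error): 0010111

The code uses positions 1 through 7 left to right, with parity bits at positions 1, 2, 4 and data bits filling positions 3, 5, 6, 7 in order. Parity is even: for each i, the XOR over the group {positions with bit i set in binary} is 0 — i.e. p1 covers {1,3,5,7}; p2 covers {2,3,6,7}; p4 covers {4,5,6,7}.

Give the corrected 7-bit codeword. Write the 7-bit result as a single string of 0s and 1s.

s1 (pos 1,3,5,7): 0⊕1⊕1⊕1 = 1
s2 (pos 2,3,6,7): 0⊕1⊕1⊕1 = 1
s4 (pos 4,5,6,7): 0⊕1⊕1⊕1 = 1
Syndrome s4…s1 = 111 → error at position 7.
Flip position 7: 0010111 → 0010110

0010110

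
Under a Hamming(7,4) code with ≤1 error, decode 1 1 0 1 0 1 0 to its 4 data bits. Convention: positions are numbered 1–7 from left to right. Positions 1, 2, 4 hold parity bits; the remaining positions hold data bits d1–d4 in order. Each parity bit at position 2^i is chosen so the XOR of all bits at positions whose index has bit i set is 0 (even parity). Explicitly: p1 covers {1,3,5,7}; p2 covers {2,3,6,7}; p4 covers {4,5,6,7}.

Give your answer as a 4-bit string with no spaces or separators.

0010

s1 (pos 1,3,5,7): 1⊕0⊕0⊕0 = 1
s2 (pos 2,3,6,7): 1⊕0⊕1⊕0 = 0
s4 (pos 4,5,6,7): 1⊕0⊕1⊕0 = 0
Syndrome s4…s1 = 001 → error at position 1.
Flip position 1: 1101010 → 0101010
Read data bits from positions 3,5,6,7: 0010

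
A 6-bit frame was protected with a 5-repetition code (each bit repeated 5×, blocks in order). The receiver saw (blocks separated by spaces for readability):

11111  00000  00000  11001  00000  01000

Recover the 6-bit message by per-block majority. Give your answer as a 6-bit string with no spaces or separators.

100100

Block 1 (11111): 5 ones → 1
Block 2 (00000): 0 ones → 0
Block 3 (00000): 0 ones → 0
Block 4 (11001): 3 ones → 1
Block 5 (00000): 0 ones → 0
Block 6 (01000): 1 one → 0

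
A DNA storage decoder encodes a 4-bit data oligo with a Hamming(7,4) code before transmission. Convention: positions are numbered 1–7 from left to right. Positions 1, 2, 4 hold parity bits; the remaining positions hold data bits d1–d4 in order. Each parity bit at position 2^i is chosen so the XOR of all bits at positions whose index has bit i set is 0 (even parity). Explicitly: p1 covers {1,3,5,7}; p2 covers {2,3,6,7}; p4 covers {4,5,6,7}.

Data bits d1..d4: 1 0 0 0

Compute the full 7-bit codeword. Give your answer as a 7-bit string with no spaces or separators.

Place data at non-parity positions: p1 p2 1 p4 0 0 0
p1 (pos 1,3,5,7): XOR of data positions = 1⊕0⊕0 = 1
p2 (pos 2,3,6,7): XOR of data positions = 1⊕0⊕0 = 1
p4 (pos 4,5,6,7): XOR of data positions = 0⊕0⊕0 = 0
Codeword: 1110000

1110000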